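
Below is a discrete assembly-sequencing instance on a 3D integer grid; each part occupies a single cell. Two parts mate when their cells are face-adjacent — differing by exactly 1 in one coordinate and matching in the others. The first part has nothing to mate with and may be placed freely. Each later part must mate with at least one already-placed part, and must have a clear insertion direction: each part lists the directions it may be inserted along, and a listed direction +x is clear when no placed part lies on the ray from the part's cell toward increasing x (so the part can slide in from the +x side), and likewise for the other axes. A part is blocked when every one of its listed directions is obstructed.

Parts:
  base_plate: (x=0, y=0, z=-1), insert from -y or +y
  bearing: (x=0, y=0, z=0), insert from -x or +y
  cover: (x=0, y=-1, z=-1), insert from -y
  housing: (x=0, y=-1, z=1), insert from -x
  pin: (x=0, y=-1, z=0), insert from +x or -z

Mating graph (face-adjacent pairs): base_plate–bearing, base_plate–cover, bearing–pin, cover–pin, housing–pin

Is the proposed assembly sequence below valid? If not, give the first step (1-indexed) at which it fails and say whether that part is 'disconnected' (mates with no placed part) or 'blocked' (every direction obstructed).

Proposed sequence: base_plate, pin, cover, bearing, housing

Invalid at step 2 (disconnected)

1. base_plate@(0, 0, -1) [-y clear] — {base_plate}
2. pin@(0, -1, 0) — no placed neighbour ⇒ disconnected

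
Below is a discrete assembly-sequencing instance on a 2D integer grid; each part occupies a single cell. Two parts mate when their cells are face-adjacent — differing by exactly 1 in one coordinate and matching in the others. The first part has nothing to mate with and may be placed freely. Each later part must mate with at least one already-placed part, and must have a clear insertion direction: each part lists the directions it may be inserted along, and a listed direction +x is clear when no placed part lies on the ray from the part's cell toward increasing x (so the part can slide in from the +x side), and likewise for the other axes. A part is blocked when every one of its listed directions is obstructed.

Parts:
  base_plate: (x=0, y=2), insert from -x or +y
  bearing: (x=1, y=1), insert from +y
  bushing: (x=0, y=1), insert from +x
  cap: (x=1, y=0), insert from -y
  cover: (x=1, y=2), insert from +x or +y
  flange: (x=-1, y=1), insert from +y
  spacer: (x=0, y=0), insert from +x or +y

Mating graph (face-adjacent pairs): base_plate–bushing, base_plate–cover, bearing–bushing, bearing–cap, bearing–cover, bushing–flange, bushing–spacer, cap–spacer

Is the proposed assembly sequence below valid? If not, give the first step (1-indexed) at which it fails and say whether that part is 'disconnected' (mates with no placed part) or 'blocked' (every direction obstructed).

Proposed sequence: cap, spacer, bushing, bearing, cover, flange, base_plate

1. cap@(1, 0) [-y clear] — {cap}
2. spacer@(0, 0) [+y clear] — {cap, spacer}
3. bushing@(0, 1) [+x clear] — {bushing, cap, spacer}
4. bearing@(1, 1) [+y clear] — {bearing, bushing, cap, spacer}
5. cover@(1, 2) [+x clear] — {bearing, bushing, cap, cover, spacer}
6. flange@(-1, 1) [+y clear] — {bearing, bushing, cap, cover, flange, spacer}
7. base_plate@(0, 2) [-x clear] — {base_plate, bearing, bushing, cap, cover, flange, spacer}

Valid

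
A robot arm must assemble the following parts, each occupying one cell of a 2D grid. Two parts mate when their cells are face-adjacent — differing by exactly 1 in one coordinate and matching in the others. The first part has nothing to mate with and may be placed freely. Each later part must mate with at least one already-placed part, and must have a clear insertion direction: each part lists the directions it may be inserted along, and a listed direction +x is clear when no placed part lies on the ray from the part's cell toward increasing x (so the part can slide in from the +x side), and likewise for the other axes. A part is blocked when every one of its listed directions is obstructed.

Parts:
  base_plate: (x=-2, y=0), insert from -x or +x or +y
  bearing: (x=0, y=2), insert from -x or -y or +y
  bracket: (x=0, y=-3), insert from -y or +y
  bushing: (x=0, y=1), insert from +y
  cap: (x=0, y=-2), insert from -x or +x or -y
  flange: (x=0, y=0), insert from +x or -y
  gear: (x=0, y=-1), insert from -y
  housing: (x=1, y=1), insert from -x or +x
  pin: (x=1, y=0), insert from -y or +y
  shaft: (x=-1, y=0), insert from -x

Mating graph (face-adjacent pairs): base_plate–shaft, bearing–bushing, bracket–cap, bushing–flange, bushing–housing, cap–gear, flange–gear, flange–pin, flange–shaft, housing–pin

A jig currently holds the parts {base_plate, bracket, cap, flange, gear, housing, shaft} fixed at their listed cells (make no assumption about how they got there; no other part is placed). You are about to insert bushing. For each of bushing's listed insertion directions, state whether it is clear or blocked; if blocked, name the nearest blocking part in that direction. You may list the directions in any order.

+y: clear

+y: ray from bushing(0, 1) has no placed part ⇒ clear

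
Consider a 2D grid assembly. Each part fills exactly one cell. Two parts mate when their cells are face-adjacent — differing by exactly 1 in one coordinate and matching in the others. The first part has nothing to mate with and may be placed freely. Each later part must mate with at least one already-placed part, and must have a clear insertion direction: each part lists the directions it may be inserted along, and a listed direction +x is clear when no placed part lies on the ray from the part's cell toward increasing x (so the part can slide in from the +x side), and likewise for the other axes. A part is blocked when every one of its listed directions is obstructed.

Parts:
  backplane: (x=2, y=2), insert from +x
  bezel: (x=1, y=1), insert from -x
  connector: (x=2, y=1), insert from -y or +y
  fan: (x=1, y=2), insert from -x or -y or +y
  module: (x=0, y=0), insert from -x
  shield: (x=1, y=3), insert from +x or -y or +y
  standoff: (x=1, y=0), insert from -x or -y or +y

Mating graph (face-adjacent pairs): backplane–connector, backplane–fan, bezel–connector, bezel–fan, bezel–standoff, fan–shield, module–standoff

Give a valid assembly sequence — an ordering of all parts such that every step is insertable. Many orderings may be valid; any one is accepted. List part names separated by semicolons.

module; standoff; bezel; connector; backplane; fan; shield

1. module@(0, 0) [-x clear] — {module}
2. standoff@(1, 0) [-y clear] — {module, standoff}
3. bezel@(1, 1) [-x clear] — {bezel, module, standoff}
4. connector@(2, 1) [-y clear] — {bezel, connector, module, standoff}
5. backplane@(2, 2) [+x clear] — {backplane, bezel, connector, module, standoff}
6. fan@(1, 2) [-x clear] — {backplane, bezel, connector, fan, module, standoff}
7. shield@(1, 3) [+x clear] — {backplane, bezel, connector, fan, module, shield, standoff}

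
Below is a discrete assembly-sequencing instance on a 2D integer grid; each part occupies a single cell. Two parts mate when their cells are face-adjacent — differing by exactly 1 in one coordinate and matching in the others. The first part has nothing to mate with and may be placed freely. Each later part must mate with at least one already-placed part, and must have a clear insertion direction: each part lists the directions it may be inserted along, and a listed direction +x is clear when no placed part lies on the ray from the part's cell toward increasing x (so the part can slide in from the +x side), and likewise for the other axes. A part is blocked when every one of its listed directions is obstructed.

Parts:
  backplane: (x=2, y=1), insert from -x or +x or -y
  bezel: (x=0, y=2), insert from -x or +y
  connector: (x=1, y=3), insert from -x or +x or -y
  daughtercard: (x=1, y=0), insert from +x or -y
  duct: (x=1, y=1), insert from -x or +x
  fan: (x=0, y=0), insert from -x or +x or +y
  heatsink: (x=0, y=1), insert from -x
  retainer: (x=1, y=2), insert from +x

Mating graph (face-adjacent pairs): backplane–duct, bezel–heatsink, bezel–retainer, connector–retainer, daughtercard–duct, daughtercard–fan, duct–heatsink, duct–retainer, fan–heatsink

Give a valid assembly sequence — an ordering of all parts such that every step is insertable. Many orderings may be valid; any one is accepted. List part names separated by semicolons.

1. heatsink@(0, 1) [-x clear] — {heatsink}
2. bezel@(0, 2) [-x clear] — {bezel, heatsink}
3. duct@(1, 1) [+x clear] — {bezel, duct, heatsink}
4. backplane@(2, 1) [+x clear] — {backplane, bezel, duct, heatsink}
5. retainer@(1, 2) [+x clear] — {backplane, bezel, duct, heatsink, retainer}
6. fan@(0, 0) [-x clear] — {backplane, bezel, duct, fan, heatsink, retainer}
7. daughtercard@(1, 0) [+x clear] — {backplane, bezel, daughtercard, duct, fan, heatsink, retainer}
8. connector@(1, 3) [-x clear] — {backplane, bezel, connector, daughtercard, duct, fan, heatsink, retainer}

heatsink; bezel; duct; backplane; retainer; fan; daughtercard; connector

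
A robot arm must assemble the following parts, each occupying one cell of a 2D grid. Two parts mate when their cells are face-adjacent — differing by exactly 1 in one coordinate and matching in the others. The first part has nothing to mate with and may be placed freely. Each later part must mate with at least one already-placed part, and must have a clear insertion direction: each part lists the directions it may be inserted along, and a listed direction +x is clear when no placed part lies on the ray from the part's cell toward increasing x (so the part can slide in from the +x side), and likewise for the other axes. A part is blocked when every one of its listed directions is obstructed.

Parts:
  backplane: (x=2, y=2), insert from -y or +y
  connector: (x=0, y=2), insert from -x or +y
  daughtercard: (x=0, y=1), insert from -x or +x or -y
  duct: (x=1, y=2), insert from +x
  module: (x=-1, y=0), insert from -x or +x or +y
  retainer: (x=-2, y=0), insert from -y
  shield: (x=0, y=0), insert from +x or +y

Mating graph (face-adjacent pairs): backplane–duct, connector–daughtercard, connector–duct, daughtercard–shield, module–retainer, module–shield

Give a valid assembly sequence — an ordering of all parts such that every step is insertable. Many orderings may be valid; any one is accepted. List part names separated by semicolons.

1. connector@(0, 2) [-x clear] — {connector}
2. daughtercard@(0, 1) [-x clear] — {connector, daughtercard}
3. shield@(0, 0) [+x clear] — {connector, daughtercard, shield}
4. module@(-1, 0) [-x clear] — {connector, daughtercard, module, shield}
5. duct@(1, 2) [+x clear] — {connector, daughtercard, duct, module, shield}
6. retainer@(-2, 0) [-y clear] — {connector, daughtercard, duct, module, retainer, shield}
7. backplane@(2, 2) [-y clear] — {backplane, connector, daughtercard, duct, module, retainer, shield}

connector; daughtercard; shield; module; duct; retainer; backplane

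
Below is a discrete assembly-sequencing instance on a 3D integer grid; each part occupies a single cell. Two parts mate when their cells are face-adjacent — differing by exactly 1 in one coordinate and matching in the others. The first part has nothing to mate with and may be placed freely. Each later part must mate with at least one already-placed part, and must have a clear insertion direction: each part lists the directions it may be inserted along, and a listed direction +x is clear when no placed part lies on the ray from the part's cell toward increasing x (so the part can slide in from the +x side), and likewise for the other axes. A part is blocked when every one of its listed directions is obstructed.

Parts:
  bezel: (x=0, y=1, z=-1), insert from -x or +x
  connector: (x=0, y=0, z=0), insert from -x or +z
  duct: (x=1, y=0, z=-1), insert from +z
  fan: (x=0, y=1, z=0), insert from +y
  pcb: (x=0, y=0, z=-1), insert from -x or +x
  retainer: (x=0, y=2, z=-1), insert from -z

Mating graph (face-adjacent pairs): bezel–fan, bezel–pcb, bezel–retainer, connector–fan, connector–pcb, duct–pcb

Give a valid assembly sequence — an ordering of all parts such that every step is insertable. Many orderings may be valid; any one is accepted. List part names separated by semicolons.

fan; bezel; pcb; duct; connector; retainer

1. fan@(0, 1, 0) [+y clear] — {fan}
2. bezel@(0, 1, -1) [-x clear] — {bezel, fan}
3. pcb@(0, 0, -1) [-x clear] — {bezel, fan, pcb}
4. duct@(1, 0, -1) [+z clear] — {bezel, duct, fan, pcb}
5. connector@(0, 0, 0) [-x clear] — {bezel, connector, duct, fan, pcb}
6. retainer@(0, 2, -1) [-z clear] — {bezel, connector, duct, fan, pcb, retainer}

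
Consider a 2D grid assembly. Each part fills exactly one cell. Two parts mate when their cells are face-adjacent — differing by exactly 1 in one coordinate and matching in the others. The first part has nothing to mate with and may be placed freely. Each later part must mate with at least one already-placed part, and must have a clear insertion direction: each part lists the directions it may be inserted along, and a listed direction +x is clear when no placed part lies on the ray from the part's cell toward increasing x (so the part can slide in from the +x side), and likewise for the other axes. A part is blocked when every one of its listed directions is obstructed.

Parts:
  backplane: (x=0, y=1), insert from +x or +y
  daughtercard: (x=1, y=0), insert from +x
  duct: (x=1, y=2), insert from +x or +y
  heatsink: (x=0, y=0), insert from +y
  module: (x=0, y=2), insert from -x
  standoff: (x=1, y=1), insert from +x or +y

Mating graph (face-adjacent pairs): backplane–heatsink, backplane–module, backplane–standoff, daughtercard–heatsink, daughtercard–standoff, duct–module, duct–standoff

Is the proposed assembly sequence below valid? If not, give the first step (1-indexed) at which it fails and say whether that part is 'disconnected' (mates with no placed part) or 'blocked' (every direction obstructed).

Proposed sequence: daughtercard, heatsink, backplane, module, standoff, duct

Valid

1. daughtercard@(1, 0) [+x clear] — {daughtercard}
2. heatsink@(0, 0) [+y clear] — {daughtercard, heatsink}
3. backplane@(0, 1) [+x clear] — {backplane, daughtercard, heatsink}
4. module@(0, 2) [-x clear] — {backplane, daughtercard, heatsink, module}
5. standoff@(1, 1) [+x clear] — {backplane, daughtercard, heatsink, module, standoff}
6. duct@(1, 2) [+x clear] — {backplane, daughtercard, duct, heatsink, module, standoff}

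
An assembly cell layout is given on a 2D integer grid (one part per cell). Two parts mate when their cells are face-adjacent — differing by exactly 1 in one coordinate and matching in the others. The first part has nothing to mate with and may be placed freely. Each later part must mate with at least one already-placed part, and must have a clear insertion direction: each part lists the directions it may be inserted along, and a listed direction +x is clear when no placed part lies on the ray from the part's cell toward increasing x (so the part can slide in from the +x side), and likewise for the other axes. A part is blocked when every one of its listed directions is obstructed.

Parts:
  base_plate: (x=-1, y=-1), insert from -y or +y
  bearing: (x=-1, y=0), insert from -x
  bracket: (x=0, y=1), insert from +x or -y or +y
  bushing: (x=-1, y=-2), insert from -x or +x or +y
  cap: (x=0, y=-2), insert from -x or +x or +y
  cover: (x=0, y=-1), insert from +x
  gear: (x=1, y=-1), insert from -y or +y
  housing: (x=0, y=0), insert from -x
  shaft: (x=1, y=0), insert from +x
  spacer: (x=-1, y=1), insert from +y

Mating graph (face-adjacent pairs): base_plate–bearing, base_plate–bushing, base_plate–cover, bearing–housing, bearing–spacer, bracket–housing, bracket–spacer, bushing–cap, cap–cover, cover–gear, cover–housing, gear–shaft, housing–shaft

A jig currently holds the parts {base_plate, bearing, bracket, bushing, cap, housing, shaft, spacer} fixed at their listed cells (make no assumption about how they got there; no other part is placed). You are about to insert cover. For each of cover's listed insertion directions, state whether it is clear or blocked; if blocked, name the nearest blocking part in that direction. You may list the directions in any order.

+x: clear

+x: ray from cover(0, -1) has no placed part ⇒ clear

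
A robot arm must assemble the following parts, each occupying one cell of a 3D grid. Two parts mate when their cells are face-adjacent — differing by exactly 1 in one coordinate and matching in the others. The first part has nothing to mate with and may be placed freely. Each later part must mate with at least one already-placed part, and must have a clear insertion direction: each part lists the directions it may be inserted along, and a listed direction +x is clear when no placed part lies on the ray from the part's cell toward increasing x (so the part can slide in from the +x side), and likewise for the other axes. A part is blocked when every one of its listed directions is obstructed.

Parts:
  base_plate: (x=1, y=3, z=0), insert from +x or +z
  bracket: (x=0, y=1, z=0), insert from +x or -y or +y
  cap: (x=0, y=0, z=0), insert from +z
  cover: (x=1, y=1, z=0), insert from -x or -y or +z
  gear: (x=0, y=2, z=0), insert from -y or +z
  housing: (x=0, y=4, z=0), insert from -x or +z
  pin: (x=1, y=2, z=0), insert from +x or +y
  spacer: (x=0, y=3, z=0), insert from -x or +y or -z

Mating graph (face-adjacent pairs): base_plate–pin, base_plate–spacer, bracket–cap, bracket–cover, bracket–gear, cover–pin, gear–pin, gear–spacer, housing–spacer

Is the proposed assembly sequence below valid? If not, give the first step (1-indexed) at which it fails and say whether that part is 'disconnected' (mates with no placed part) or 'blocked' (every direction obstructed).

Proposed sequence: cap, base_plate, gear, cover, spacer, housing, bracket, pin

1. cap@(0, 0, 0) [+z clear] — {cap}
2. base_plate@(1, 3, 0) — no placed neighbour ⇒ disconnected

Invalid at step 2 (disconnected)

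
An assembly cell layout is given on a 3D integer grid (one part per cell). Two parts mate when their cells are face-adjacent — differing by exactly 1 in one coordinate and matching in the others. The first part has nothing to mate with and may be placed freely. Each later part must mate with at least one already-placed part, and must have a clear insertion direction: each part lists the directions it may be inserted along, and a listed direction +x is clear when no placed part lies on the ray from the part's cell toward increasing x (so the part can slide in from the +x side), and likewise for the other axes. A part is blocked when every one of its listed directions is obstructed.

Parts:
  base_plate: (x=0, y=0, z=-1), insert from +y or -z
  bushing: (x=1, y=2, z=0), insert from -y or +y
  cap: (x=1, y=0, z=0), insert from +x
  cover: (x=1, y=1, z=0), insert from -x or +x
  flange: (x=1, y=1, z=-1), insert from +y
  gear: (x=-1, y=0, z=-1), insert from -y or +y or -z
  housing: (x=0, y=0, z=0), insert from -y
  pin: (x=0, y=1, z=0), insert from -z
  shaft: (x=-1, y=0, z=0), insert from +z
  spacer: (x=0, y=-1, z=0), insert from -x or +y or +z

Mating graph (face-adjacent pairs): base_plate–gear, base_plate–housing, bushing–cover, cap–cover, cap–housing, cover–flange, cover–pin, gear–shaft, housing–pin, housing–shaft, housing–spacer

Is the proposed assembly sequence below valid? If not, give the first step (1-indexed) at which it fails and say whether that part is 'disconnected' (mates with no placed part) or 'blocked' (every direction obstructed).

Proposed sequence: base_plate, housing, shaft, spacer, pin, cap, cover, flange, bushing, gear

Valid

1. base_plate@(0, 0, -1) [+y clear] — {base_plate}
2. housing@(0, 0, 0) [-y clear] — {base_plate, housing}
3. shaft@(-1, 0, 0) [+z clear] — {base_plate, housing, shaft}
4. spacer@(0, -1, 0) [-x clear] — {base_plate, housing, shaft, spacer}
5. pin@(0, 1, 0) [-z clear] — {base_plate, housing, pin, shaft, spacer}
6. cap@(1, 0, 0) [+x clear] — {base_plate, cap, housing, pin, shaft, spacer}
7. cover@(1, 1, 0) [+x clear] — {base_plate, cap, cover, housing, pin, shaft, spacer}
8. flange@(1, 1, -1) [+y clear] — {base_plate, cap, cover, flange, housing, pin, shaft, spacer}
9. bushing@(1, 2, 0) [+y clear] — {base_plate, bushing, cap, cover, flange, housing, pin, shaft, spacer}
10. gear@(-1, 0, -1) [-y clear] — {base_plate, bushing, cap, cover, flange, gear, housing, pin, shaft, spacer}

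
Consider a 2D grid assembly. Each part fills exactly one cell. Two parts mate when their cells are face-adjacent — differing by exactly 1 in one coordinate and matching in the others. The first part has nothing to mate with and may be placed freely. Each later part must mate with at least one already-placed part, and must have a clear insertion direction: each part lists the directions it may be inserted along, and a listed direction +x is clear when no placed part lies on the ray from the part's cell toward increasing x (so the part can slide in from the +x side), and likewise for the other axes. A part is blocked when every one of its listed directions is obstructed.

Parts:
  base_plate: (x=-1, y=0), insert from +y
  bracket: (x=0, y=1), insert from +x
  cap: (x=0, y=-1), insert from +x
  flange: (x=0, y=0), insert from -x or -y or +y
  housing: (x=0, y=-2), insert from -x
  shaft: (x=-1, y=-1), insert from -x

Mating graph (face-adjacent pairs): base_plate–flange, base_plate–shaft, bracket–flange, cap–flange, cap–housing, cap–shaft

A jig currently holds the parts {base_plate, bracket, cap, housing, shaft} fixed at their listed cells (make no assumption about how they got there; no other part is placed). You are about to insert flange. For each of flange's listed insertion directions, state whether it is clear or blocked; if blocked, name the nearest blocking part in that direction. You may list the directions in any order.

+y: blocked by bracket; -x: blocked by base_plate; -y: blocked by cap

-x: nearest on ray is base_plate@(-1, 0) ⇒ blocked
-y: nearest on ray is cap@(0, -1) ⇒ blocked
+y: nearest on ray is bracket@(0, 1) ⇒ blocked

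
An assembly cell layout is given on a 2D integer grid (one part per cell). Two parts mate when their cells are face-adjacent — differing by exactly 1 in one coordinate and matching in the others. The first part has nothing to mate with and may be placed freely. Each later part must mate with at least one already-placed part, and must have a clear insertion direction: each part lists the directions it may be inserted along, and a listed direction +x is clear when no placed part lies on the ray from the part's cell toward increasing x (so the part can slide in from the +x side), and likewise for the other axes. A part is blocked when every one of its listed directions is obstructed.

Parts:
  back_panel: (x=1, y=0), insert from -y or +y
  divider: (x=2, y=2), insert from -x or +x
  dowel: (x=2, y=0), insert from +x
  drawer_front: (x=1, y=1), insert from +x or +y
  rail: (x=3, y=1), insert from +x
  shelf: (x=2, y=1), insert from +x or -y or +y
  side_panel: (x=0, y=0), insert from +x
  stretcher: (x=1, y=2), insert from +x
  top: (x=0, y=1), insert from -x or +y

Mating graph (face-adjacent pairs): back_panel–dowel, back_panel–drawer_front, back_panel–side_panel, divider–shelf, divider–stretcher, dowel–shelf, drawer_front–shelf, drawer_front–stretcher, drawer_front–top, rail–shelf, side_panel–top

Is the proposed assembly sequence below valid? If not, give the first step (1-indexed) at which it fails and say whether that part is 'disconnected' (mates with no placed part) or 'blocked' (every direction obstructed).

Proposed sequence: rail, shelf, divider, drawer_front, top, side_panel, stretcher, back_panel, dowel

Invalid at step 7 (blocked)

1. rail@(3, 1) [+x clear] — {rail}
2. shelf@(2, 1) [-y clear] — {rail, shelf}
3. divider@(2, 2) [-x clear] — {divider, rail, shelf}
4. drawer_front@(1, 1) [+y clear] — {divider, drawer_front, rail, shelf}
5. top@(0, 1) [-x clear] — {divider, drawer_front, rail, shelf, top}
6. side_panel@(0, 0) [+x clear] — {divider, drawer_front, rail, shelf, side_panel, top}
7. stretcher@(1, 2) — +x all obstructed ⇒ blocked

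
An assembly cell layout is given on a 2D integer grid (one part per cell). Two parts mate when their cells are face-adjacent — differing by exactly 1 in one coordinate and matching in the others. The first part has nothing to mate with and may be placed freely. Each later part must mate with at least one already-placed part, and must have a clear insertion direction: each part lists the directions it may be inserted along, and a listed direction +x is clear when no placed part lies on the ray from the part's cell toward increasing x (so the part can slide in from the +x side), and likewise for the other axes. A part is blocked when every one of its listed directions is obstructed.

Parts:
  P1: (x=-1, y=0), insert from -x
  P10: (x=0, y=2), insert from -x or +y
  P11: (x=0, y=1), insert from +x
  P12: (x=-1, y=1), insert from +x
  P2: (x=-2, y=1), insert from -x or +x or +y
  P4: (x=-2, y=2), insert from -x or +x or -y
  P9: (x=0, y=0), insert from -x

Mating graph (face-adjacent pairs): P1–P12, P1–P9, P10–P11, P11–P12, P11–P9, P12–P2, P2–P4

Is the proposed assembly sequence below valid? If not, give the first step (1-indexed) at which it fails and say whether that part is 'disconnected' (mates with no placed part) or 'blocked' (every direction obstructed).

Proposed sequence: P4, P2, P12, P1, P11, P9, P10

1. P4@(-2, 2) [-x clear] — {P4}
2. P2@(-2, 1) [-x clear] — {P2, P4}
3. P12@(-1, 1) [+x clear] — {P12, P2, P4}
4. P1@(-1, 0) [-x clear] — {P1, P12, P2, P4}
5. P11@(0, 1) [+x clear] — {P1, P11, P12, P2, P4}
6. P9@(0, 0) — -x all obstructed ⇒ blocked

Invalid at step 6 (blocked)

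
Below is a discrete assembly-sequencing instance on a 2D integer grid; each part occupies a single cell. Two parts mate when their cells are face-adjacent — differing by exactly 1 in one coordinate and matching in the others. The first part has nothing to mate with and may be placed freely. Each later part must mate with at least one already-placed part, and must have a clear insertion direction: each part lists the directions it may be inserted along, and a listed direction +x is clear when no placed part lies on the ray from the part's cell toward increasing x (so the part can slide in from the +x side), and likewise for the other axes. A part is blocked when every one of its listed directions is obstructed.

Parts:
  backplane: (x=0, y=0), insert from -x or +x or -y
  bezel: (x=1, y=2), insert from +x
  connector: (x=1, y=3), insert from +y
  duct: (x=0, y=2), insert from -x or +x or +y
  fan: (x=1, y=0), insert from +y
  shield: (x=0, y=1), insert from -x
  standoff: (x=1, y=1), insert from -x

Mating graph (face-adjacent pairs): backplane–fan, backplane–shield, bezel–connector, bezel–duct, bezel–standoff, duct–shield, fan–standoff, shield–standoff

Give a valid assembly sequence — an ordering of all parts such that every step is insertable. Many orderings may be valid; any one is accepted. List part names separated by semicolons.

1. fan@(1, 0) [+y clear] — {fan}
2. standoff@(1, 1) [-x clear] — {fan, standoff}
3. shield@(0, 1) [-x clear] — {fan, shield, standoff}
4. duct@(0, 2) [-x clear] — {duct, fan, shield, standoff}
5. bezel@(1, 2) [+x clear] — {bezel, duct, fan, shield, standoff}
6. connector@(1, 3) [+y clear] — {bezel, connector, duct, fan, shield, standoff}
7. backplane@(0, 0) [-x clear] — {backplane, bezel, connector, duct, fan, shield, standoff}

fan; standoff; shield; duct; bezel; connector; backplane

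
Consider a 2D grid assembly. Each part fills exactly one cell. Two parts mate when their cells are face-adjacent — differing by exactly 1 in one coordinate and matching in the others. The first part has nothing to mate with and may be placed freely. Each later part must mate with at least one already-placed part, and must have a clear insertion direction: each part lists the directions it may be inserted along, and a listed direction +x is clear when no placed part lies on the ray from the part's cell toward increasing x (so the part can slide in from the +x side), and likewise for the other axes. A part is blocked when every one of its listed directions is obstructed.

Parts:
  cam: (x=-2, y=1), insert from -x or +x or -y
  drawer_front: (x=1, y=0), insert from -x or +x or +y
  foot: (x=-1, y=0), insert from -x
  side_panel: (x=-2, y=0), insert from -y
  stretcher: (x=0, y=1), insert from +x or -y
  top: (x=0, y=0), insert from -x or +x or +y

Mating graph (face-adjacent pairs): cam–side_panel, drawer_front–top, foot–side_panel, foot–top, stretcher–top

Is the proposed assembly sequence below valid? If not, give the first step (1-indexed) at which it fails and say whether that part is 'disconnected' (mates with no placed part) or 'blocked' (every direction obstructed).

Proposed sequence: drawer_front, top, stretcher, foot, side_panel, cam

Valid

1. drawer_front@(1, 0) [-x clear] — {drawer_front}
2. top@(0, 0) [-x clear] — {drawer_front, top}
3. stretcher@(0, 1) [+x clear] — {drawer_front, stretcher, top}
4. foot@(-1, 0) [-x clear] — {drawer_front, foot, stretcher, top}
5. side_panel@(-2, 0) [-y clear] — {drawer_front, foot, side_panel, stretcher, top}
6. cam@(-2, 1) [-x clear] — {cam, drawer_front, foot, side_panel, stretcher, top}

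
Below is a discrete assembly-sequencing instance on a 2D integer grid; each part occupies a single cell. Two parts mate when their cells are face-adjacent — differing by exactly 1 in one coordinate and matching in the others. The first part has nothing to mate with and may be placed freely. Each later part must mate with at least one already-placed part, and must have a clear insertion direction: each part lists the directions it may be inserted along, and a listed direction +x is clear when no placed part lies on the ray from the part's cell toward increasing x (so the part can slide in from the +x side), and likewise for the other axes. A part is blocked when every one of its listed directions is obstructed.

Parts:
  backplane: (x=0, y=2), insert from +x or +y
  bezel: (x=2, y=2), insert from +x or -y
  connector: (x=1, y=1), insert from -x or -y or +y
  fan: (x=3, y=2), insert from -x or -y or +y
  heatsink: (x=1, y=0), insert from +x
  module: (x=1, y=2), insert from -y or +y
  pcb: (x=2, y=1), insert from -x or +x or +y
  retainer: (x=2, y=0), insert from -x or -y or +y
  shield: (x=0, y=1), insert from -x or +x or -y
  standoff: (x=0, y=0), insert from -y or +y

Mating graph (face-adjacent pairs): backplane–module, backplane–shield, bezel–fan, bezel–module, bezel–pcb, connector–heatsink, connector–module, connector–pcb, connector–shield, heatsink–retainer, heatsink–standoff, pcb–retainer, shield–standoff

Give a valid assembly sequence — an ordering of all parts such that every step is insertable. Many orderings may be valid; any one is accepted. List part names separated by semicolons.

1. module@(1, 2) [-y clear] — {module}
2. backplane@(0, 2) [+y clear] — {backplane, module}
3. bezel@(2, 2) [+x clear] — {backplane, bezel, module}
4. fan@(3, 2) [-y clear] — {backplane, bezel, fan, module}
5. shield@(0, 1) [-x clear] — {backplane, bezel, fan, module, shield}
6. standoff@(0, 0) [-y clear] — {backplane, bezel, fan, module, shield, standoff}
7. connector@(1, 1) [-y clear] — {backplane, bezel, connector, fan, module, shield, standoff}
8. heatsink@(1, 0) [+x clear] — {backplane, bezel, connector, fan, heatsink, module, shield, standoff}
9. retainer@(2, 0) [-y clear] — {backplane, bezel, connector, fan, heatsink, module, retainer, shield, standoff}
10. pcb@(2, 1) [+x clear] — {backplane, bezel, connector, fan, heatsink, module, pcb, retainer, shield, standoff}

module; backplane; bezel; fan; shield; standoff; connector; heatsink; retainer; pcb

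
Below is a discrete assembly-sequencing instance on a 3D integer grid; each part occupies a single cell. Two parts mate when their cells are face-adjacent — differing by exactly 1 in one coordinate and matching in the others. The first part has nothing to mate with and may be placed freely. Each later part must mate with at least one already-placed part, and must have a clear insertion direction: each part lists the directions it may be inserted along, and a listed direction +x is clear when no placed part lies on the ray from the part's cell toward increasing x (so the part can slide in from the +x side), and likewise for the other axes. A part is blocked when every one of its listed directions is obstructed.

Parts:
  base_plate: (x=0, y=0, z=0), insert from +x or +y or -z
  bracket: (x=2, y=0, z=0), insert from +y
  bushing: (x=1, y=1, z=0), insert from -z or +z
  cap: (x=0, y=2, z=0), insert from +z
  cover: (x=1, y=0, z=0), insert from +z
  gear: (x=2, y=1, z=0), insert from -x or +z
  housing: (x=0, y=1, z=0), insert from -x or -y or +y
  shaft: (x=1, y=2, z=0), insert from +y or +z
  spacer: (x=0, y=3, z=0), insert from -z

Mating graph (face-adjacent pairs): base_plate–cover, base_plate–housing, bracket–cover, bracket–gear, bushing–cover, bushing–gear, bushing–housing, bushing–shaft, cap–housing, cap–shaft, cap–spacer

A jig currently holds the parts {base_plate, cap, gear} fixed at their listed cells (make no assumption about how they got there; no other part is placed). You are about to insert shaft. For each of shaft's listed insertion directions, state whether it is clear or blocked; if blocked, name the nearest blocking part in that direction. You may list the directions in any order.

+y: ray from shaft(1, 2, 0) has no placed part ⇒ clear
+z: ray from shaft(1, 2, 0) has no placed part ⇒ clear

+y: clear; +z: clear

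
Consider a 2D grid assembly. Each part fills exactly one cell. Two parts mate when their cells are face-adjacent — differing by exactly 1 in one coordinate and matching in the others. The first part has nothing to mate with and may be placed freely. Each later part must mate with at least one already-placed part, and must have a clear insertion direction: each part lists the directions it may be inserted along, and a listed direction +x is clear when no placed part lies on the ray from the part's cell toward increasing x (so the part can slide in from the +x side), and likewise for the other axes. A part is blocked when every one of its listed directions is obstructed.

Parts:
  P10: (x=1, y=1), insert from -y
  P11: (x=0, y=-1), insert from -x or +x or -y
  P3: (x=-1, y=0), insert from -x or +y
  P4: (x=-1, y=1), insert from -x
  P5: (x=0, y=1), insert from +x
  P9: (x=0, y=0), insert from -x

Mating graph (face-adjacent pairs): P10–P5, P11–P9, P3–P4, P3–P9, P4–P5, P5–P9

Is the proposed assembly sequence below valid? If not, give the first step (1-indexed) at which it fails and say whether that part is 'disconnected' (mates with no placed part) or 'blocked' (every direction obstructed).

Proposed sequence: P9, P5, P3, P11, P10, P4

1. P9@(0, 0) [-x clear] — {P9}
2. P5@(0, 1) [+x clear] — {P5, P9}
3. P3@(-1, 0) [-x clear] — {P3, P5, P9}
4. P11@(0, -1) [-x clear] — {P11, P3, P5, P9}
5. P10@(1, 1) [-y clear] — {P10, P11, P3, P5, P9}
6. P4@(-1, 1) [-x clear] — {P10, P11, P3, P4, P5, P9}

Valid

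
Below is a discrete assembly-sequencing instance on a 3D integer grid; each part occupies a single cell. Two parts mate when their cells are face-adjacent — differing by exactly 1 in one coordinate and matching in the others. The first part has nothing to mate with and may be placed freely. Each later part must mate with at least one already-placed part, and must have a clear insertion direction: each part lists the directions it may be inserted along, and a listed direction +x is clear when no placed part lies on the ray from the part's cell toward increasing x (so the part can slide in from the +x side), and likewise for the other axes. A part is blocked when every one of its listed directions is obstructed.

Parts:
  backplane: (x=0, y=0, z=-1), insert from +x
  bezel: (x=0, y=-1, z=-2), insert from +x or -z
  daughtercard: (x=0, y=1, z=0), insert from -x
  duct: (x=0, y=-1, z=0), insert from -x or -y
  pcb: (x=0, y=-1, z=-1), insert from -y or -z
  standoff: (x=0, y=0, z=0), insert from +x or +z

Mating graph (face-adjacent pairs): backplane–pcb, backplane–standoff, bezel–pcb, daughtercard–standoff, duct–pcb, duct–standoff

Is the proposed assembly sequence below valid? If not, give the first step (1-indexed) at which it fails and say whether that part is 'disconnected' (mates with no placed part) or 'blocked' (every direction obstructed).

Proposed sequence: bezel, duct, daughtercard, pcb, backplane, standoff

1. bezel@(0, -1, -2) [+x clear] — {bezel}
2. duct@(0, -1, 0) — no placed neighbour ⇒ disconnected

Invalid at step 2 (disconnected)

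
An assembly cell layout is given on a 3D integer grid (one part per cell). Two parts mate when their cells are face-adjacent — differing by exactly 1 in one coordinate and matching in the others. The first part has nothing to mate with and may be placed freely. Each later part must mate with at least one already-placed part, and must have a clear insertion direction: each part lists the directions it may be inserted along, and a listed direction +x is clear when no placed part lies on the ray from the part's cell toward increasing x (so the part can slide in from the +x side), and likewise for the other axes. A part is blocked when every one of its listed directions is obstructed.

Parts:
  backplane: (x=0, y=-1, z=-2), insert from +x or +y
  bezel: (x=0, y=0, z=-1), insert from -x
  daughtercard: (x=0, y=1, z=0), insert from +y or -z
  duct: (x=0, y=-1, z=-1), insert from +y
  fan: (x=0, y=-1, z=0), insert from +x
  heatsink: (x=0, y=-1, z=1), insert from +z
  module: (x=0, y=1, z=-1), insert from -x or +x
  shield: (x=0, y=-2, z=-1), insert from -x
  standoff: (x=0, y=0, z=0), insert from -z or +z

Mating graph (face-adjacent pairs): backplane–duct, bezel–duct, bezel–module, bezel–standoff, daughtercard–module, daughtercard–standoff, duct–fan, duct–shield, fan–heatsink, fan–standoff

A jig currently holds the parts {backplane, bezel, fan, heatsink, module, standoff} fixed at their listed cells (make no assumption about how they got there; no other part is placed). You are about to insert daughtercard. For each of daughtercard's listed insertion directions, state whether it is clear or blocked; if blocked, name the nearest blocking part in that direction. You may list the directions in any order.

+y: clear; -z: blocked by module

+y: ray from daughtercard(0, 1, 0) has no placed part ⇒ clear
-z: nearest on ray is module@(0, 1, -1) ⇒ blocked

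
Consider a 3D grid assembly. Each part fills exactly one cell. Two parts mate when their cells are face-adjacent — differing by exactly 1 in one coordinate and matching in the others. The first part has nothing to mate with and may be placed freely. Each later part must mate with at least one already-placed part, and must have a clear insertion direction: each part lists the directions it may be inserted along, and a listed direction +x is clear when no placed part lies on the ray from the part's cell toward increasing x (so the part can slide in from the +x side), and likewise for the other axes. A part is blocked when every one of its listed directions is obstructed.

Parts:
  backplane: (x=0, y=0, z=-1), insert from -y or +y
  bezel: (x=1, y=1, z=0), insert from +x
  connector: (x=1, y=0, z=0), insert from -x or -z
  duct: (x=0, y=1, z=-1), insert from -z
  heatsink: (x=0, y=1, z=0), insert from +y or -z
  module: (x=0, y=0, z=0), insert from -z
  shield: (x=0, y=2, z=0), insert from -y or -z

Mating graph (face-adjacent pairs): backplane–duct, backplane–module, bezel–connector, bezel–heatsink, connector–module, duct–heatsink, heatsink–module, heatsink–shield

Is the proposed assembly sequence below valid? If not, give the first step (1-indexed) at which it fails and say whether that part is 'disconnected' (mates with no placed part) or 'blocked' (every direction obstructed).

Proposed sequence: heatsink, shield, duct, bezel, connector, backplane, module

1. heatsink@(0, 1, 0) [+y clear] — {heatsink}
2. shield@(0, 2, 0) [-z clear] — {heatsink, shield}
3. duct@(0, 1, -1) [-z clear] — {duct, heatsink, shield}
4. bezel@(1, 1, 0) [+x clear] — {bezel, duct, heatsink, shield}
5. connector@(1, 0, 0) [-x clear] — {bezel, connector, duct, heatsink, shield}
6. backplane@(0, 0, -1) [-y clear] — {backplane, bezel, connector, duct, heatsink, shield}
7. module@(0, 0, 0) — -z all obstructed ⇒ blocked

Invalid at step 7 (blocked)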